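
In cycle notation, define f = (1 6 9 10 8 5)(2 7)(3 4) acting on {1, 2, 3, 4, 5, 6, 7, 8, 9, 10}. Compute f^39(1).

10

1 lies in the 6-cycle (1 6 9 10 8 5).
Powers repeat with period 6 on this cycle, and 39 mod 6 = 3, so f^39(1) = f^3(1).
Advancing 3 steps from 1: 1 → 6 → 9 → 10.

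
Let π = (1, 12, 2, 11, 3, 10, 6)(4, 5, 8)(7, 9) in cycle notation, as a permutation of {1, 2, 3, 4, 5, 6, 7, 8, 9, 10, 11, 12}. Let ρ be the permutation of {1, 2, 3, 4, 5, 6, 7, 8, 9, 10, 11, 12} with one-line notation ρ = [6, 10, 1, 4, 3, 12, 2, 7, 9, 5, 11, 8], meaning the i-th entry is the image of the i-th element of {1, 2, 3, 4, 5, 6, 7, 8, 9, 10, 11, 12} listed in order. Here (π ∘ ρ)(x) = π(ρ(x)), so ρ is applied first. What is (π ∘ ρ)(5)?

10

First apply ρ: ρ(5) = 3, then π(3) = 10. Thus (π ∘ ρ)(5) = 10.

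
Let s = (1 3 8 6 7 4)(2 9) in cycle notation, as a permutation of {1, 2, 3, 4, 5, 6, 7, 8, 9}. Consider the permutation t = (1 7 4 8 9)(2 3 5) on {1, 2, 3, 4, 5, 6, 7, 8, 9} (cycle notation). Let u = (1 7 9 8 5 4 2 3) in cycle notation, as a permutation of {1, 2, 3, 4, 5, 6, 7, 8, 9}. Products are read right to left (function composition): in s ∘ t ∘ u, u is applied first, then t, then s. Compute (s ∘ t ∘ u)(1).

1

Chase 1: u(1) = 7; t(7) = 4; s(4) = 1. Hence (s ∘ t ∘ u)(1) = 1.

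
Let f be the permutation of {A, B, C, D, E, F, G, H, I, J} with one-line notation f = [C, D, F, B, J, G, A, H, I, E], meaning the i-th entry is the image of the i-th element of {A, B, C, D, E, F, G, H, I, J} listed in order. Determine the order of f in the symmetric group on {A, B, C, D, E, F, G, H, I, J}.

4

The disjoint-cycle form of f has cycle lengths 4, 2, 2, 1, 1.
Since disjoint cycles commute, ord(f) = lcm(4, 2, 2) = 4.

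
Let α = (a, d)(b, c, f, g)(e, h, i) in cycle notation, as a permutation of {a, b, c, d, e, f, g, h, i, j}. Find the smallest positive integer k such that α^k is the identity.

12

The disjoint cycles have lengths 4, 3, 2, 1.
Since disjoint cycles commute, ord(α) = lcm(4, 3, 2) = 12.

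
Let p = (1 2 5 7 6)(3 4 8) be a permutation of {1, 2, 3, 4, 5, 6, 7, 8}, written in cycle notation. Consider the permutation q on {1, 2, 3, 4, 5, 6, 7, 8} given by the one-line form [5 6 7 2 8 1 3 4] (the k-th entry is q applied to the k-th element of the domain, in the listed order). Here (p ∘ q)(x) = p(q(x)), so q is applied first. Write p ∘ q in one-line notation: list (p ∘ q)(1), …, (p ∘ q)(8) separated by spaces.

Chase each element through q then p: 1 → 5 → 7; 2 → 6 → 1; 3 → 7 → 6; 4 → 2 → 5; 5 → 8 → 3; 6 → 1 → 2; 7 → 3 → 4; 8 → 4 → 8.
So p ∘ q in one-line form is 7 1 6 5 3 2 4 8.

7 1 6 5 3 2 4 8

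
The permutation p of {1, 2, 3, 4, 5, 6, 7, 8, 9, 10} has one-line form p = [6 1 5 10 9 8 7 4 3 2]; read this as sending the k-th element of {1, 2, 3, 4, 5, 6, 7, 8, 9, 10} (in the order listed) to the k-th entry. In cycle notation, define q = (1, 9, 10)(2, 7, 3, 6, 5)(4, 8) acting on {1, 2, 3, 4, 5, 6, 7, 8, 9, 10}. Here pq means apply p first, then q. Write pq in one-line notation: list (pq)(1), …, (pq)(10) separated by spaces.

(pq)(x) = q(p(x)). Computing each image: q(p(1)) = q(6) = 5, q(p(2)) = q(1) = 9, q(p(3)) = q(5) = 2, q(p(4)) = q(10) = 1, q(p(5)) = q(9) = 10, q(p(6)) = q(8) = 4, q(p(7)) = q(7) = 3, q(p(8)) = q(4) = 8, q(p(9)) = q(3) = 6, q(p(10)) = q(2) = 7.
Hence pq = [5 9 2 1 10 4 3 8 6 7].

5 9 2 1 10 4 3 8 6 7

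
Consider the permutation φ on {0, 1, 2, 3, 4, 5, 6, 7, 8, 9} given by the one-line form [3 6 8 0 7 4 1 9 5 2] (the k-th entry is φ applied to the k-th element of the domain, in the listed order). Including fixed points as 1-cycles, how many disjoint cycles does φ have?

The cycle decomposition is (0, 3)(1, 6)(2, 8, 5, 4, 7, 9), which has 3 cycles (counting 1-cycles).

3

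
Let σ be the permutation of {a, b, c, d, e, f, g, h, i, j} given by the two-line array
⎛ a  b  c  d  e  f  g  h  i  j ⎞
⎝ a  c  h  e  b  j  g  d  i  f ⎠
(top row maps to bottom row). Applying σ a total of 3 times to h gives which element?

Tracing h → d → … returns to h after 5 steps, so h lies in a 5-cycle (b, c, h, d, e).
Advancing 3 steps from h: h → d → e → b.

b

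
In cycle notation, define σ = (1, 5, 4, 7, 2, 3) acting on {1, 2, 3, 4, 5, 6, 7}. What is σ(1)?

Within (1, 5, 4, 7, 2, 3), 1 ↦ 5.

5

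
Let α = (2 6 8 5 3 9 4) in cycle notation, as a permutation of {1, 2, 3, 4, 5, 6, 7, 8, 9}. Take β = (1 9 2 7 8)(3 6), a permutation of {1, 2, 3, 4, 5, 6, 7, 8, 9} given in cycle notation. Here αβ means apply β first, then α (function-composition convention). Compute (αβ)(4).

2

(αβ)(4) = α(β(4)). β(4) = 4, then α(4) = 2. So (αβ)(4) = 2.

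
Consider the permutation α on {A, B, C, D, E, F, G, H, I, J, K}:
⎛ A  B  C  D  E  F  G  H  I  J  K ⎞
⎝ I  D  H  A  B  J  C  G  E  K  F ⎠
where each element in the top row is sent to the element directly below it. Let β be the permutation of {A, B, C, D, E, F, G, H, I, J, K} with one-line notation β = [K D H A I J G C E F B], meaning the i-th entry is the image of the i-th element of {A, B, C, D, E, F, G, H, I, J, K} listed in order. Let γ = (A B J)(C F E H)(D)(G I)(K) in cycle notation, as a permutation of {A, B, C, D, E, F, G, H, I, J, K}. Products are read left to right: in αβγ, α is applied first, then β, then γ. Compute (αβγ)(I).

Apply the permutations in order: α(I) = E, then β(E) = I, then γ(I) = G. So (αβγ)(I) = G.

G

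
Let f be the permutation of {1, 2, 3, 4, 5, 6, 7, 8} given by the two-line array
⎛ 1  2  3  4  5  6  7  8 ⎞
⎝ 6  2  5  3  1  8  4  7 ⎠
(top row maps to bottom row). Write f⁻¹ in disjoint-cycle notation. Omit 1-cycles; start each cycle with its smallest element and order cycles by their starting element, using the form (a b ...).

The cycle decomposition of f is (1 6 8 7 4 3 5).
Reversing each cycle (and rotating so the smallest element leads) gives f⁻¹ = (1 5 3 4 7 8 6).

(1 5 3 4 7 8 6)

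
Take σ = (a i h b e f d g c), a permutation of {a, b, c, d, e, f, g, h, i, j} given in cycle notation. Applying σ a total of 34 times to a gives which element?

a lies in the 9-cycle (a i h b e f d g c).
Powers repeat with period 9 on this cycle, and 34 mod 9 = 7, so σ^34(a) = σ^7(a).
Advancing 7 steps from a: a → i → h → b → e → f → d → g.

g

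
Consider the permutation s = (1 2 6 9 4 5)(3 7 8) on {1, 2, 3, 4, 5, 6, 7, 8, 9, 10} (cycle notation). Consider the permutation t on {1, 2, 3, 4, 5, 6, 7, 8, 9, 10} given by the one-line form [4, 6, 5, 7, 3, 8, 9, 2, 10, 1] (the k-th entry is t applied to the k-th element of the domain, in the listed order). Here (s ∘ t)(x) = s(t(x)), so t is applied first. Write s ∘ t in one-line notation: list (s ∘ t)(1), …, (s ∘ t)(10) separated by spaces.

5 9 1 8 7 3 4 6 10 2

Chase each element through t then s: 1 → 4 → 5; 2 → 6 → 9; 3 → 5 → 1; 4 → 7 → 8; 5 → 3 → 7; 6 → 8 → 3; 7 → 9 → 4; 8 → 2 → 6; 9 → 10 → 10; 10 → 1 → 2.
Collecting the images, s ∘ t = [5 9 1 8 7 3 4 6 10 2].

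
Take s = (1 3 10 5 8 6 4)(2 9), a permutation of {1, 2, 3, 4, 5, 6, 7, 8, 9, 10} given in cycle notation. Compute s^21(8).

8 lies in the 7-cycle (1 3 10 5 8 6 4).
On a 7-cycle, s^7 is the identity, so s^21 = s^0 there (21 ≡ 0 mod 7).
So s^21(8) = 8.

8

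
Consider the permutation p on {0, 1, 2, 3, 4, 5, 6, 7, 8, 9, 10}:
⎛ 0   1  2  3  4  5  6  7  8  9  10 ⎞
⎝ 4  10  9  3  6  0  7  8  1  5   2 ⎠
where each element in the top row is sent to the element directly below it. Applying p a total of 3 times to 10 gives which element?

Tracing 10 → 2 → … returns to 10 after 10 steps, so 10 lies in a 10-cycle (0 4 6 7 8 1 10 2 9 5).
Stepping 3 places around the cycle: 10 → 2 → 9 → 5.

5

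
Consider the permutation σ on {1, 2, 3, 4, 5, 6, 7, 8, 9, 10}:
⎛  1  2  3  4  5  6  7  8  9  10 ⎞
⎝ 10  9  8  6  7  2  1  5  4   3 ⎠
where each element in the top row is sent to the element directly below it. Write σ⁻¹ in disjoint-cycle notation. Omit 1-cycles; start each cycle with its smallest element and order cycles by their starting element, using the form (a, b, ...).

(1, 7, 5, 8, 3, 10)(2, 6, 4, 9)

First write σ in disjoint cycles: (1, 10, 3, 8, 5, 7)(2, 9, 4, 6).
The inverse reverses every cycle; in canonical form, σ⁻¹ = (1, 7, 5, 8, 3, 10)(2, 6, 4, 9).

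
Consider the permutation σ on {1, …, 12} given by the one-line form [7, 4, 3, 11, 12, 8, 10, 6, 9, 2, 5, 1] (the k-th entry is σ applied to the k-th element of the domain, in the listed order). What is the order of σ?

The disjoint-cycle form of σ has cycle lengths 8, 2, 1, 1.
The order of σ is the least common multiple of its cycle lengths: lcm(8, 2) = 8.

8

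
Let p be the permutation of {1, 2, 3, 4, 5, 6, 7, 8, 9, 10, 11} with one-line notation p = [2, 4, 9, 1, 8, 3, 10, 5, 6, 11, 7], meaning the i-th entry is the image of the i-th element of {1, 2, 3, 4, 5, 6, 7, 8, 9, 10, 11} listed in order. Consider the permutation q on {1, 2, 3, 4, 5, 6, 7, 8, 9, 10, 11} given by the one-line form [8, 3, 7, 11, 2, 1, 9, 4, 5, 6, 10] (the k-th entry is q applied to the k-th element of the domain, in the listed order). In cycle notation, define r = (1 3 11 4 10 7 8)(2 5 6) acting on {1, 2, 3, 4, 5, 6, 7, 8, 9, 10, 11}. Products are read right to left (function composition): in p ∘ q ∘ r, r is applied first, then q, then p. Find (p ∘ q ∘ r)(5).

2

Apply the permutations in order: r(5) = 6, then q(6) = 1, then p(1) = 2. So (p ∘ q ∘ r)(5) = 2.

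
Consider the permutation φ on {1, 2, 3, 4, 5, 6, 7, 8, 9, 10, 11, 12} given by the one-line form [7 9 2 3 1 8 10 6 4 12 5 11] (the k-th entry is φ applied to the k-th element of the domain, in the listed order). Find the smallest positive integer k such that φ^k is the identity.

12

The disjoint-cycle form of φ has cycle lengths 6, 4, 2.
Since disjoint cycles commute, ord(φ) = lcm(6, 4, 2) = 12.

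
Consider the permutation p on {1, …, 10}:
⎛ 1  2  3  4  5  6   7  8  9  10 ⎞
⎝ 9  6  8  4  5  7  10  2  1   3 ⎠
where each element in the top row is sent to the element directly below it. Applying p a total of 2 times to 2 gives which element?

7

Tracing 2 → 6 → … returns to 2 after 6 steps, so 2 lies in a 6-cycle (2, 6, 7, 10, 3, 8).
Advancing 2 steps from 2: 2 → 6 → 7.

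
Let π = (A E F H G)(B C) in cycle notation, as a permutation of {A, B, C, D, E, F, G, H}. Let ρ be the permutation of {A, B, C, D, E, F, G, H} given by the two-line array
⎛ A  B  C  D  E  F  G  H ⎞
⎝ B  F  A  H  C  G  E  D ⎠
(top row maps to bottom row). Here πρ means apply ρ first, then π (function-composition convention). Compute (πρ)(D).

G

(πρ)(D) = π(ρ(D)). ρ(D) = H, then π(H) = G. So (πρ)(D) = G.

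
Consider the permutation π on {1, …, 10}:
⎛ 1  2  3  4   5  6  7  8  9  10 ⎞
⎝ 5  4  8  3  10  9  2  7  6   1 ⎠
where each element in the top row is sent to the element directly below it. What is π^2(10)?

5

Tracing 10 → 1 → … returns to 10 after 3 steps, so 10 lies in a 3-cycle (1 5 10).
Advancing 2 steps from 10: 10 → 1 → 5.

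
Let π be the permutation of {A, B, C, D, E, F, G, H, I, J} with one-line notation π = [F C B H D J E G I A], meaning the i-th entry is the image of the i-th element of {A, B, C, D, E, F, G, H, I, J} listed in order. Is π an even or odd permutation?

even

In disjoint-cycle form the cycle lengths are 4, 3, 2, 1.
A cycle of length ℓ contributes ℓ−1 transpositions, so π is a product of 3 + 2 + 1 = 6 transpositions — even.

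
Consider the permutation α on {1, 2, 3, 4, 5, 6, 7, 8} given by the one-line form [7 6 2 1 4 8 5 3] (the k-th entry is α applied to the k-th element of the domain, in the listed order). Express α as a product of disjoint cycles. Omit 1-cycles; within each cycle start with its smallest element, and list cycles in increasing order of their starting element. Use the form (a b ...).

(1 7 5 4)(2 6 8 3)

From 1: 1 → 7 → 5 → 4 → 1, closing the cycle (1 7 5 4).
Continuing from each remaining unvisited element yields (1 7 5 4)(2 6 8 3).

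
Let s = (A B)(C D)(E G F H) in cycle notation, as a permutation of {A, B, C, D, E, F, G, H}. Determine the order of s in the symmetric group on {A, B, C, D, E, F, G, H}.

The disjoint cycles have lengths 4, 2, 2.
The order of s is the least common multiple of its cycle lengths: lcm(4, 2, 2) = 4.

4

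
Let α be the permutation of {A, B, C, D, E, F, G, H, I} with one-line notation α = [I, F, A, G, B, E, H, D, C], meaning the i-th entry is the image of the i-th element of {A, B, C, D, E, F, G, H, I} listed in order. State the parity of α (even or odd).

In disjoint-cycle form the cycle lengths are 3, 3, 3.
A cycle of length ℓ contributes ℓ−1 transpositions, so α is a product of 2 + 2 + 2 = 6 transpositions — even.

even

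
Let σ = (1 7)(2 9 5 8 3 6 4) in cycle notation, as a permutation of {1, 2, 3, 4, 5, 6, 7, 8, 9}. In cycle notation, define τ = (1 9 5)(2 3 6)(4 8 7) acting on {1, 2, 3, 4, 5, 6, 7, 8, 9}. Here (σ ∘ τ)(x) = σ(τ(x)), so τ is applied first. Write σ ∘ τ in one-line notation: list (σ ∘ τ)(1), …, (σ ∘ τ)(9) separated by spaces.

For each element, apply τ then σ: 1 → 9 → 5; 2 → 3 → 6; 3 → 6 → 4; 4 → 8 → 3; 5 → 1 → 7; 6 → 2 → 9; 7 → 4 → 2; 8 → 7 → 1; 9 → 5 → 8.
So σ ∘ τ in one-line form is 5 6 4 3 7 9 2 1 8.

5 6 4 3 7 9 2 1 8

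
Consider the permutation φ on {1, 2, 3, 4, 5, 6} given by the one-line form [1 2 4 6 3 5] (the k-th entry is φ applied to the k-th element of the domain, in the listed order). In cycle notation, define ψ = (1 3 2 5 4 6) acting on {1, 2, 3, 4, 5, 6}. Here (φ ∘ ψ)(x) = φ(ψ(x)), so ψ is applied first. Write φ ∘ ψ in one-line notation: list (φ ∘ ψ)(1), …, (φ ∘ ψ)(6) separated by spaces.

4 3 2 5 6 1

For each element, apply ψ then φ: 1 → 3 → 4; 2 → 5 → 3; 3 → 2 → 2; 4 → 6 → 5; 5 → 4 → 6; 6 → 1 → 1.
So φ ∘ ψ in one-line form is 4 3 2 5 6 1.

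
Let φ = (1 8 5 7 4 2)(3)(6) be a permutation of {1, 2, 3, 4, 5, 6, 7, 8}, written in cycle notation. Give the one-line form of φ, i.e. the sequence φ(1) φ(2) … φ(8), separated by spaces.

Reading each image from the cycles: 1↦8, 2↦1, 3↦3, 4↦2, 5↦7, 6↦6, 7↦4, 8↦5.
So the one-line form is 8 1 3 2 7 6 4 5.

8 1 3 2 7 6 4 5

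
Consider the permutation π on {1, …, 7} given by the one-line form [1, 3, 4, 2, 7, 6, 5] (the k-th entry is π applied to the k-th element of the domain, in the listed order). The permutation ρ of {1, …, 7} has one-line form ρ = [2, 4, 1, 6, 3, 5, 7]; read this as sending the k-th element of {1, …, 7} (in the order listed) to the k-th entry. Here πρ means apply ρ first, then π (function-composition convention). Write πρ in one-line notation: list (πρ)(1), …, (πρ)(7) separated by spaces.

3 2 1 6 4 7 5

For each element, apply ρ then π: 1 → 2 → 3; 2 → 4 → 2; 3 → 1 → 1; 4 → 6 → 6; 5 → 3 → 4; 6 → 5 → 7; 7 → 7 → 5.
Collecting the images, πρ = [3 2 1 6 4 7 5].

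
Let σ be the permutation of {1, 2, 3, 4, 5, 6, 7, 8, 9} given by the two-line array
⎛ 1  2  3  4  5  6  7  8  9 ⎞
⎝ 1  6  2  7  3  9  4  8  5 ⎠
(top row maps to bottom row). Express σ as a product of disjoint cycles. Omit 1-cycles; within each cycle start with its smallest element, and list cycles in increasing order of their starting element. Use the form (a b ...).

(2 6 9 5 3)(4 7)

Start at 2 and follow images: 2 → 6 → 9 → 5 → 3 → 2, giving the cycle (2 6 9 5 3).
Continuing from each remaining unvisited element yields (2 6 9 5 3)(4 7).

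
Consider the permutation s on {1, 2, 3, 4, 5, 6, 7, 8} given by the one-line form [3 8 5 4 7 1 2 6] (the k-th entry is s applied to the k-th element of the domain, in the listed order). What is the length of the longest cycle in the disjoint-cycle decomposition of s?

Decomposing into disjoint cycles gives (1, 3, 5, 7, 2, 8, 6); the longest has length 7.

7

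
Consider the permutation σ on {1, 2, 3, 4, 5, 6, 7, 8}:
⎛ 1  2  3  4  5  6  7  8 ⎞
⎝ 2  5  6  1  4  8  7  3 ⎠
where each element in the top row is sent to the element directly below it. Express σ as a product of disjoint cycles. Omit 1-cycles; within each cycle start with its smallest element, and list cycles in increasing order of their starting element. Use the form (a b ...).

(1 2 5 4)(3 6 8)

Iterating σ from 1 gives 1 → 2 → 5 → 4 → 1; that is the 4-cycle (1 2 5 4).
Continuing from each remaining unvisited element yields (1 2 5 4)(3 6 8).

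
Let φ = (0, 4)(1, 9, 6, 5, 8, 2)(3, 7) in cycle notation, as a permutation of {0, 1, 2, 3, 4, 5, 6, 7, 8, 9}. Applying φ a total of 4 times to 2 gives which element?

5

2 lies in the 6-cycle (1, 9, 6, 5, 8, 2).
Advancing 4 steps from 2: 2 → 1 → 9 → 6 → 5.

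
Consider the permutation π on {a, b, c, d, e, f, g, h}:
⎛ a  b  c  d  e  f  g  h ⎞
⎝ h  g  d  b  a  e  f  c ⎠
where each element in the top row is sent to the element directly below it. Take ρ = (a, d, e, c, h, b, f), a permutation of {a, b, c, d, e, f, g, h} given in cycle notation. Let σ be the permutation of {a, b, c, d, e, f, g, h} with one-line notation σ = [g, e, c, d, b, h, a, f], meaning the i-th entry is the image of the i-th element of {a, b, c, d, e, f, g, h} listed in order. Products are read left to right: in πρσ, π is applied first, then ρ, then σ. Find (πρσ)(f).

c

(πρσ)(f) = σ(ρ(π(f))). π(f) = e, then ρ(e) = c, then σ(c) = c, so the result is c.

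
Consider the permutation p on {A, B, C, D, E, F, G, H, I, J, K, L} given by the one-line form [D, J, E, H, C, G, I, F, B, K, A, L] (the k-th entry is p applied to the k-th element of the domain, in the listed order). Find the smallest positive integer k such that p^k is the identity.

Decomposing into disjoint cycles gives cycle lengths 9, 2, 1.
The order of p is the least common multiple of its cycle lengths: lcm(9, 2) = 18.

18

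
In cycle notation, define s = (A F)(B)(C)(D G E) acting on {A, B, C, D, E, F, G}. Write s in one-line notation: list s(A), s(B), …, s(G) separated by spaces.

F B C G D A E

Each element maps to the next entry in its cycle (wrapping to the front): A→F, B→B, C→C, D→G, E→D, F→A, G→E.
So the one-line form is F B C G D A E.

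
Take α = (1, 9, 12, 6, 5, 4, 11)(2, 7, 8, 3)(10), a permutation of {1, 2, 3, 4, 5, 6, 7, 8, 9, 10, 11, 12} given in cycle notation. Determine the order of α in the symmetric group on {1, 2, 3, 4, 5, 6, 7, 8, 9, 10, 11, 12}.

The disjoint cycles have lengths 7, 4, 1.
The order of α is the least common multiple of its cycle lengths: lcm(7, 4) = 28.

28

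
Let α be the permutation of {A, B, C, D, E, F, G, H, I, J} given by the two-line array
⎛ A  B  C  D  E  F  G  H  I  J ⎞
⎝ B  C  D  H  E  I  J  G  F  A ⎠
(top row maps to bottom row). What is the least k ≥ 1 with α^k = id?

The disjoint-cycle form of α has cycle lengths 7, 2, 1.
The order of α is the least common multiple of its cycle lengths: lcm(7, 2) = 14.

14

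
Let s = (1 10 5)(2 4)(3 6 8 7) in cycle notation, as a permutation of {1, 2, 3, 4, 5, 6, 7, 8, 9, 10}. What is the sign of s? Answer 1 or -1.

1

The cycle lengths are 4, 3, 2, 1.
A cycle is odd iff its length is even; s has 2 even-length cycles, so sgn(s) = (−1)^2 and s is even.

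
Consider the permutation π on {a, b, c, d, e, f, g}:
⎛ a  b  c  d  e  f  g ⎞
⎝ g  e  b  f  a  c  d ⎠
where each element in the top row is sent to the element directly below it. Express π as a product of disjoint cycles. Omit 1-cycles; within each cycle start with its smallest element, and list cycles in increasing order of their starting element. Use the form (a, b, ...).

(a, g, d, f, c, b, e)

Start at a and follow images: a → g → d → f → c → b → e → a, giving the cycle (a, g, d, f, c, b, e).
Continuing from each remaining unvisited element yields (a, g, d, f, c, b, e).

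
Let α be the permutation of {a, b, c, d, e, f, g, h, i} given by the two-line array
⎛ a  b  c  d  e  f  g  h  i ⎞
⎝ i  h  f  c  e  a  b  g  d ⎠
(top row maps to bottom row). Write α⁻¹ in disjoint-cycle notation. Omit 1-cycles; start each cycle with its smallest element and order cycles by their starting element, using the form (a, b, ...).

(a, f, c, d, i)(b, g, h)

First write α in disjoint cycles: (a, i, d, c, f)(b, h, g).
Reversing each cycle (and rotating so the smallest element leads) gives α⁻¹ = (a, f, c, d, i)(b, g, h).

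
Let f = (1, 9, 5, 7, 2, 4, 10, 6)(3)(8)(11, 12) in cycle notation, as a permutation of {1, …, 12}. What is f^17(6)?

1

6 lies in the 8-cycle (1, 9, 5, 7, 2, 4, 10, 6).
Powers repeat with period 8 on this cycle, and 17 mod 8 = 1, so f^17(6) = f^1(6).
Stepping 1 place around the cycle: 6 → 1.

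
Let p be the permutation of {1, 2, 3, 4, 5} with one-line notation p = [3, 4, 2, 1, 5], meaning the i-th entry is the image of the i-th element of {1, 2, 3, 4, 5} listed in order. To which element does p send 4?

4 is element number 4 of the domain, and entry number 4 of the one-line form is 1, so p(4) = 1.

1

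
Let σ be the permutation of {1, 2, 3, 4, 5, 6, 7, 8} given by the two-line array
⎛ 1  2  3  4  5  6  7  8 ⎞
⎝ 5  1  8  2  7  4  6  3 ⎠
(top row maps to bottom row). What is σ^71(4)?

Tracing 4 → 2 → … returns to 4 after 6 steps, so 4 lies in a 6-cycle (1, 5, 7, 6, 4, 2).
Since the cycle has length 6, σ^71 acts on it the same as σ^5 (71 mod 6 = 5).
Stepping 5 places around the cycle: 4 → 2 → 1 → 5 → 7 → 6.

6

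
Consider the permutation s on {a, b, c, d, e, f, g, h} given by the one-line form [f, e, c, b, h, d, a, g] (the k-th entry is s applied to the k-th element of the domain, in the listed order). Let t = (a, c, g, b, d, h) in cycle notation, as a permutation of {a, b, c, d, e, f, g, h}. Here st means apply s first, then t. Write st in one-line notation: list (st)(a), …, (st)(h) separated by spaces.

For each element, apply s then t: a → f → f; b → e → e; c → c → g; d → b → d; e → h → a; f → d → h; g → a → c; h → g → b.
Collecting the images, st = [f e g d a h c b].

f e g d a h c b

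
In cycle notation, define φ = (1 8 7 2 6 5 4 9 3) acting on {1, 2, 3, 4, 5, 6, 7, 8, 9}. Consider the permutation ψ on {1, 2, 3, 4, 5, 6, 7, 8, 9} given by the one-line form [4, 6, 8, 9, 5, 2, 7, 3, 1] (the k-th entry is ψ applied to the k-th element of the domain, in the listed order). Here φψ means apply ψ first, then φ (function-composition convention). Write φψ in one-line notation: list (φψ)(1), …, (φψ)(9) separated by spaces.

9 5 7 3 4 6 2 1 8

(φψ)(x) = φ(ψ(x)). Computing each image: φ(ψ(1)) = φ(4) = 9, φ(ψ(2)) = φ(6) = 5, φ(ψ(3)) = φ(8) = 7, φ(ψ(4)) = φ(9) = 3, φ(ψ(5)) = φ(5) = 4, φ(ψ(6)) = φ(2) = 6, φ(ψ(7)) = φ(7) = 2, φ(ψ(8)) = φ(3) = 1, φ(ψ(9)) = φ(1) = 8.
Hence φψ = [9 5 7 3 4 6 2 1 8].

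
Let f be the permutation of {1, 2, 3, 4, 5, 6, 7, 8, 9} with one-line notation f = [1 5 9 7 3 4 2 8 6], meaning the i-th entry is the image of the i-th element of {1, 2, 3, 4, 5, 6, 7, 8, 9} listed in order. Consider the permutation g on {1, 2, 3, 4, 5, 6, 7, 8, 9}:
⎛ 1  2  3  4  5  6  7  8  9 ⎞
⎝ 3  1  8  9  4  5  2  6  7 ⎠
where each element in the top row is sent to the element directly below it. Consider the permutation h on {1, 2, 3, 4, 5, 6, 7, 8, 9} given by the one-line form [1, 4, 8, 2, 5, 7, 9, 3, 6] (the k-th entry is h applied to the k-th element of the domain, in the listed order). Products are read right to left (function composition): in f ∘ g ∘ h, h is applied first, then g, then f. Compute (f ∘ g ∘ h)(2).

Apply the permutations in order: h(2) = 4, then g(4) = 9, then f(9) = 6. So (f ∘ g ∘ h)(2) = 6.

6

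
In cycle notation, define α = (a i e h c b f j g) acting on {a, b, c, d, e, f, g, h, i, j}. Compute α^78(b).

e

b lies in the 9-cycle (a i e h c b f j g).
Powers repeat with period 9 on this cycle, and 78 mod 9 = 6, so α^78(b) = α^6(b).
Advancing 6 steps from b: b → f → j → g → a → i → e.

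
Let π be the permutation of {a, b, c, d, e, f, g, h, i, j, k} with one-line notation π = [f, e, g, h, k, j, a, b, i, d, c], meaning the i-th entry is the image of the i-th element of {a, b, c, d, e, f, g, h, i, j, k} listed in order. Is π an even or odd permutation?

In disjoint-cycle form the cycle lengths are 10, 1.
A cycle of length ℓ contributes ℓ−1 transpositions, so π is a product of 9 transpositions — odd.

odd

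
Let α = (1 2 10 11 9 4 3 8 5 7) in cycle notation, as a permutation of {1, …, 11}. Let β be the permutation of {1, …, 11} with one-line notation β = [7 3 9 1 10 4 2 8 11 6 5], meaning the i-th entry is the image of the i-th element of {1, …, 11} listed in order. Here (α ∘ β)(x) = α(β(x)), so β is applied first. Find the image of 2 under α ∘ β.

8

β(2) = 3, then α(3) = 8; composing gives (α ∘ β)(2) = 8.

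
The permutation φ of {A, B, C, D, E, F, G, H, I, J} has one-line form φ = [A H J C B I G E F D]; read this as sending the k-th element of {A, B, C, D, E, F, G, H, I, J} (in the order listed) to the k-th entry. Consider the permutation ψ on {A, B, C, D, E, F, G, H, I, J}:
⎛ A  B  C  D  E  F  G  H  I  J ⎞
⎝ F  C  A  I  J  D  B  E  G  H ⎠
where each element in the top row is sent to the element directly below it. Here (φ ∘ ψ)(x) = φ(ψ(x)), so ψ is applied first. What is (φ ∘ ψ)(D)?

(φ ∘ ψ)(D) = φ(ψ(D)). ψ(D) = I, then φ(I) = F. So (φ ∘ ψ)(D) = F.

F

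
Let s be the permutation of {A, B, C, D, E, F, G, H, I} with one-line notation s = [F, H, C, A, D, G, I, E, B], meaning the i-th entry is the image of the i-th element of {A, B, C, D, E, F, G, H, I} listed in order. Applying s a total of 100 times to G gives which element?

Tracing G → I → … returns to G after 8 steps, so G lies in an 8-cycle (A F G I B H E D).
On an 8-cycle, s^8 is the identity, so s^100 = s^4 there (100 ≡ 4 mod 8).
Stepping 4 places around the cycle: G → I → B → H → E.

E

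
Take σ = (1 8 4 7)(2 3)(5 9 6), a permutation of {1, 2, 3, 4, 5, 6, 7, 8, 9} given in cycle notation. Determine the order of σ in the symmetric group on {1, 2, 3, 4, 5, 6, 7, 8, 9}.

The cycle type of σ is (4, 3, 2).
The order of σ is the least common multiple of its cycle lengths: lcm(4, 3, 2) = 12.

12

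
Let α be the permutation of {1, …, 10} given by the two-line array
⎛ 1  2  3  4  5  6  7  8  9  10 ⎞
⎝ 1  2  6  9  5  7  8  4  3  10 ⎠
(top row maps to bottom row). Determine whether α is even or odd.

In disjoint-cycle form the cycle lengths are 6, 1, 1, 1, 1.
A cycle of length ℓ contributes ℓ−1 transpositions, so α is a product of 5 transpositions — odd.

odd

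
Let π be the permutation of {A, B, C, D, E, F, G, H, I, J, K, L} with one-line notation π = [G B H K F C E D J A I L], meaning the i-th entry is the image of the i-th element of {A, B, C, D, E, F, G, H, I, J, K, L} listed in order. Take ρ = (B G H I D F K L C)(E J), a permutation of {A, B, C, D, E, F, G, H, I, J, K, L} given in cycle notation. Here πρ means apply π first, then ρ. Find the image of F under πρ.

First apply π: π(F) = C, then ρ(C) = B. Thus (πρ)(F) = B.

B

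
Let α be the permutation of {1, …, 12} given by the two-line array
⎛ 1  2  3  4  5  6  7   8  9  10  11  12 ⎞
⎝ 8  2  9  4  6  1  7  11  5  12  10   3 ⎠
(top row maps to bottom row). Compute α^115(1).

5

Tracing 1 → 8 → … returns to 1 after 9 steps, so 1 lies in a 9-cycle (1, 8, 11, 10, 12, 3, 9, 5, 6).
Since the cycle has length 9, α^115 acts on it the same as α^7 (115 mod 9 = 7).
Stepping 7 places around the cycle: 1 → 8 → 11 → 10 → 12 → 3 → 9 → 5.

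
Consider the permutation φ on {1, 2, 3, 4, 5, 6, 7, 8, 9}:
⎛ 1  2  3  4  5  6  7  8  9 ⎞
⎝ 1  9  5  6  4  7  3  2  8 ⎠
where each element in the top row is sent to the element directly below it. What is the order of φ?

The disjoint-cycle form of φ has cycle lengths 5, 3, 1.
Since disjoint cycles commute, ord(φ) = lcm(5, 3) = 15.

15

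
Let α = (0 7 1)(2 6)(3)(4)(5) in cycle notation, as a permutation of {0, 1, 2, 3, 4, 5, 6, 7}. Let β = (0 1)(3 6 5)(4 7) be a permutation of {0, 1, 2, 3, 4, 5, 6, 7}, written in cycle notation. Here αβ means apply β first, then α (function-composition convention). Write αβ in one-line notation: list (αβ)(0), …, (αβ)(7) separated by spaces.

For each element, apply β then α: 0 → 1 → 0; 1 → 0 → 7; 2 → 2 → 6; 3 → 6 → 2; 4 → 7 → 1; 5 → 3 → 3; 6 → 5 → 5; 7 → 4 → 4.
So αβ in one-line form is 0 7 6 2 1 3 5 4.

0 7 6 2 1 3 5 4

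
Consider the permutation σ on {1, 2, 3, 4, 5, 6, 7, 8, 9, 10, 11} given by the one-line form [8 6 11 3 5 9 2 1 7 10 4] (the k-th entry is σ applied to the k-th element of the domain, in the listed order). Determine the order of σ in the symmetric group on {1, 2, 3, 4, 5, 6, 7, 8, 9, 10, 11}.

12

The disjoint-cycle form of σ has cycle lengths 4, 3, 2, 1, 1.
Since disjoint cycles commute, ord(σ) = lcm(4, 3, 2) = 12.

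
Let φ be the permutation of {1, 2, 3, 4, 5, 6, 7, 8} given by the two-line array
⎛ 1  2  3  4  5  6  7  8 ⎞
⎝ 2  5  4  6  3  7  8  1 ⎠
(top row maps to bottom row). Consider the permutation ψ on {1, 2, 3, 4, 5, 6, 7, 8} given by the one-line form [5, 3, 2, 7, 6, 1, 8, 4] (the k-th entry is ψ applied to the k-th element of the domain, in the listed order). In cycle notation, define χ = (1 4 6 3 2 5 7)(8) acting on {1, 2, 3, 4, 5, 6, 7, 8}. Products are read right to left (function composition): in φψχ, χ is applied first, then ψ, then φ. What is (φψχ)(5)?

1

(φψχ)(5) = φ(ψ(χ(5))). χ(5) = 7, then ψ(7) = 8, then φ(8) = 1, so the result is 1.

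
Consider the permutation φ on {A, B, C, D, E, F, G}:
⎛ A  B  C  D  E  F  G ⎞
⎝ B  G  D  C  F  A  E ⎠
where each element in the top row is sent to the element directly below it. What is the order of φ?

10

The disjoint-cycle form of φ has cycle lengths 5, 2.
Since disjoint cycles commute, ord(φ) = lcm(5, 2) = 10.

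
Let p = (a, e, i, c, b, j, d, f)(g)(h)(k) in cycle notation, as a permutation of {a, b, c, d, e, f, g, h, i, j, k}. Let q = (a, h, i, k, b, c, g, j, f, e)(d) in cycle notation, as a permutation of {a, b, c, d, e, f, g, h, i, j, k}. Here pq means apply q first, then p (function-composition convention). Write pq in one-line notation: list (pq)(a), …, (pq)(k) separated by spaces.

h b g f e i d c k a j

Chase each element through q then p: a → h → h; b → c → b; c → g → g; d → d → f; e → a → e; f → e → i; g → j → d; h → i → c; i → k → k; j → f → a; k → b → j.
So pq in one-line form is h b g f e i d c k a j.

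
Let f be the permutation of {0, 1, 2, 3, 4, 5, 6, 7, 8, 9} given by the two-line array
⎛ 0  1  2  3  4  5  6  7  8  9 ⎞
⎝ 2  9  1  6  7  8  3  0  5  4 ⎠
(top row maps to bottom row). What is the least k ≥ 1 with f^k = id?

The disjoint-cycle form of f has cycle lengths 6, 2, 2.
The order is lcm(6, 2, 2) = 6.

6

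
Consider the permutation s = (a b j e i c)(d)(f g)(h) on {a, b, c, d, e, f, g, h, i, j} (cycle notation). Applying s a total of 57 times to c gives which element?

c lies in the 6-cycle (a b j e i c).
Since the cycle has length 6, s^57 acts on it the same as s^3 (57 mod 6 = 3).
Advancing 3 steps from c: c → a → b → j.

j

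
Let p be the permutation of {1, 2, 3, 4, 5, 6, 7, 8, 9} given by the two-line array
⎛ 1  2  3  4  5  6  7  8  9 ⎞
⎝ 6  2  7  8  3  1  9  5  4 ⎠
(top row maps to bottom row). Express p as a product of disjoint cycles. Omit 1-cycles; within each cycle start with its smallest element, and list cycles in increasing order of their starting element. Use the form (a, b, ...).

From 1: 1 → 6 → 1, closing the cycle (1, 6).
Repeating from the next unused element and collecting all non-trivial cycles gives (1, 6)(3, 7, 9, 4, 8, 5).

(1, 6)(3, 7, 9, 4, 8, 5)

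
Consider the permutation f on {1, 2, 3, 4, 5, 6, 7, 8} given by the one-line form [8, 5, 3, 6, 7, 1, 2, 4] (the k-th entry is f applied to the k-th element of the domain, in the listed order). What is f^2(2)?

Tracing 2 → 5 → … returns to 2 after 3 steps, so 2 lies in a 3-cycle (2 5 7).
Advancing 2 steps from 2: 2 → 5 → 7.

7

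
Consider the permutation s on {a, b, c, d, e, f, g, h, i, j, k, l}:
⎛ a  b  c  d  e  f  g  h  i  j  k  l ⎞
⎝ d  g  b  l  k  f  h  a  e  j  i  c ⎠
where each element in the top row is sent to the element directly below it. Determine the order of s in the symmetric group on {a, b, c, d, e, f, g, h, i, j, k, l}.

Writing s as disjoint cycles, the cycle lengths are 7, 3, 1, 1.
Since disjoint cycles commute, ord(s) = lcm(7, 3) = 21.

21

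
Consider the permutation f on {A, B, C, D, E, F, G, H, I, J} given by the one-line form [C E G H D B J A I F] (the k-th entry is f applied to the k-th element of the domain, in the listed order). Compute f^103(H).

Tracing H → A → … returns to H after 9 steps, so H lies in a 9-cycle (A, C, G, J, F, B, E, D, H).
Since the cycle has length 9, f^103 acts on it the same as f^4 (103 mod 9 = 4).
Stepping 4 places around the cycle: H → A → C → G → J.

J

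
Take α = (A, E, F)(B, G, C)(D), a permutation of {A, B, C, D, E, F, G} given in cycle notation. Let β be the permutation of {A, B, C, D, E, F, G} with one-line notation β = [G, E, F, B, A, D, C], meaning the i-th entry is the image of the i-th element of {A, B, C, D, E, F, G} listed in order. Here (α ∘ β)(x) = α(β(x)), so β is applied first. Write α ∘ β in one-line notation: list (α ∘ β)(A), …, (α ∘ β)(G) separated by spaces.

C F A G E D B

(α ∘ β)(x) = α(β(x)). Computing each image: α(β(A)) = α(G) = C, α(β(B)) = α(E) = F, α(β(C)) = α(F) = A, α(β(D)) = α(B) = G, α(β(E)) = α(A) = E, α(β(F)) = α(D) = D, α(β(G)) = α(C) = B.
Hence α ∘ β = [C F A G E D B].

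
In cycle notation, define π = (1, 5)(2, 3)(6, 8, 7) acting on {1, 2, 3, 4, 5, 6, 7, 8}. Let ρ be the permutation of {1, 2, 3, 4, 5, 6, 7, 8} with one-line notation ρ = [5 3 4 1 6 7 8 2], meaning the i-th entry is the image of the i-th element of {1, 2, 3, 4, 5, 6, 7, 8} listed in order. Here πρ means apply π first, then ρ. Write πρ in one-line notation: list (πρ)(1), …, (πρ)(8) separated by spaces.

Chase each element through π then ρ: 1 → 5 → 6; 2 → 3 → 4; 3 → 2 → 3; 4 → 4 → 1; 5 → 1 → 5; 6 → 8 → 2; 7 → 6 → 7; 8 → 7 → 8.
Collecting the images, πρ = [6 4 3 1 5 2 7 8].

6 4 3 1 5 2 7 8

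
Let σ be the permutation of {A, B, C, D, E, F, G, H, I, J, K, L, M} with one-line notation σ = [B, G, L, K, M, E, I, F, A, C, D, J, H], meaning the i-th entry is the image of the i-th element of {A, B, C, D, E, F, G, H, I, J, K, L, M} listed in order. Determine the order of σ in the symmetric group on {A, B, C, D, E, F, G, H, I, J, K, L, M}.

Writing σ as disjoint cycles, the cycle lengths are 4, 4, 3, 2.
The order is lcm(4, 4, 3, 2) = 12.

12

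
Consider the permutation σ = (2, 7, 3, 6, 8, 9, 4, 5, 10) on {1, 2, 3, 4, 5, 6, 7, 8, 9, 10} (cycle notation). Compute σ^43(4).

4 lies in the 9-cycle (2, 7, 3, 6, 8, 9, 4, 5, 10).
On a 9-cycle, σ^9 is the identity, so σ^43 = σ^7 there (43 ≡ 7 mod 9).
Stepping 7 places around the cycle: 4 → 5 → 10 → 2 → 7 → 3 → 6 → 8.

8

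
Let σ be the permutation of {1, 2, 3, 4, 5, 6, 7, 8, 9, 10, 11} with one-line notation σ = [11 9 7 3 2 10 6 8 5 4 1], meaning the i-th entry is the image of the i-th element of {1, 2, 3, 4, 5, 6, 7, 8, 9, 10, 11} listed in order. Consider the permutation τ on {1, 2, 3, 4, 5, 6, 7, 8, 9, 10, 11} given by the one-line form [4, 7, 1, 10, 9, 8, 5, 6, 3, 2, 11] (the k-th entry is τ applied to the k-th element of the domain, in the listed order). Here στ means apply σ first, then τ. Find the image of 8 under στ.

6

σ(8) = 8, then τ(8) = 6; composing gives (στ)(8) = 6.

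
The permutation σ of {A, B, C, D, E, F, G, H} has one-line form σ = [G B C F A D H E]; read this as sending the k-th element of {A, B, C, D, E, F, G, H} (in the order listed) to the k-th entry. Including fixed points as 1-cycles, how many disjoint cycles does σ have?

The cycle decomposition is (A, G, H, E)(B)(C)(D, F), which has 4 cycles (counting 1-cycles).

4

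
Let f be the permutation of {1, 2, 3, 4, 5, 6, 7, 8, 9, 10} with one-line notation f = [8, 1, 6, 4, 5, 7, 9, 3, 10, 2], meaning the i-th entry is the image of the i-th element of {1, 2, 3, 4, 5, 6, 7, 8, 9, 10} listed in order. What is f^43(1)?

Tracing 1 → 8 → … returns to 1 after 8 steps, so 1 lies in an 8-cycle (1, 8, 3, 6, 7, 9, 10, 2).
Powers repeat with period 8 on this cycle, and 43 mod 8 = 3, so f^43(1) = f^3(1).
Stepping 3 places around the cycle: 1 → 8 → 3 → 6.

6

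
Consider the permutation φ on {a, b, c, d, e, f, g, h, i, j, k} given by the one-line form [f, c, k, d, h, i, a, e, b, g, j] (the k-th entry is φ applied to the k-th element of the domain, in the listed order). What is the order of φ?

8

Decomposing into disjoint cycles gives cycle lengths 8, 2, 1.
The order of φ is the least common multiple of its cycle lengths: lcm(8, 2) = 8.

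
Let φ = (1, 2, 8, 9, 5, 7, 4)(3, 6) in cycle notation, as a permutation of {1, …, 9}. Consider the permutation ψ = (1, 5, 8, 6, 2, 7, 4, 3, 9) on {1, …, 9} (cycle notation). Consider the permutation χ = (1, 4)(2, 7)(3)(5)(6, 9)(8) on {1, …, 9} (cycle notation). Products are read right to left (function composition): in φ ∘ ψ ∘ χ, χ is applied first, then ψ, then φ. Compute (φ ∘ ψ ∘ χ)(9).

(φ ∘ ψ ∘ χ)(9) = φ(ψ(χ(9))). χ(9) = 6, then ψ(6) = 2, then φ(2) = 8, so the result is 8.

8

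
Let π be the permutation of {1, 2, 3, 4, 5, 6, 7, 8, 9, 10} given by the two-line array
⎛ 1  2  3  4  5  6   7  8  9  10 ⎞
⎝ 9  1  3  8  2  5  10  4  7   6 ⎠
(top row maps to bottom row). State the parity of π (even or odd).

odd

In disjoint-cycle form the cycle lengths are 7, 2, 1.
A cycle of length ℓ contributes ℓ−1 transpositions, so π is a product of 6 + 1 = 7 transpositions — odd.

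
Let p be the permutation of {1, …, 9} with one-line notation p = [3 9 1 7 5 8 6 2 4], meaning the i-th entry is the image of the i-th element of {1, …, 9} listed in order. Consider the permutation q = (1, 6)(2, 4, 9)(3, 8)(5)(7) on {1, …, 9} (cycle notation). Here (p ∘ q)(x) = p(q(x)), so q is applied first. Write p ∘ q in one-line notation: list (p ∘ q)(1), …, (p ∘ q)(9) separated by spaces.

Chase each element through q then p: 1 → 6 → 8; 2 → 4 → 7; 3 → 8 → 2; 4 → 9 → 4; 5 → 5 → 5; 6 → 1 → 3; 7 → 7 → 6; 8 → 3 → 1; 9 → 2 → 9.
Collecting the images, p ∘ q = [8 7 2 4 5 3 6 1 9].

8 7 2 4 5 3 6 1 9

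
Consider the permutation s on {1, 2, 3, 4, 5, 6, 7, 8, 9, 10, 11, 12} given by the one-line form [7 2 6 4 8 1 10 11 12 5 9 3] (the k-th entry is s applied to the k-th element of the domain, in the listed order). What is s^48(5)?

Tracing 5 → 8 → … returns to 5 after 10 steps, so 5 lies in a 10-cycle (1 7 10 5 8 11 9 12 3 6).
On a 10-cycle, s^10 is the identity, so s^48 = s^8 there (48 ≡ 8 mod 10).
Stepping 8 places around the cycle: 5 → 8 → 11 → 9 → 12 → 3 → 6 → 1 → 7.

7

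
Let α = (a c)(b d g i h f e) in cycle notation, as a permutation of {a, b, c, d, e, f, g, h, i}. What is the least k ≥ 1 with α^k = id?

14

The disjoint cycles have lengths 7, 2.
The order is lcm(7, 2) = 14.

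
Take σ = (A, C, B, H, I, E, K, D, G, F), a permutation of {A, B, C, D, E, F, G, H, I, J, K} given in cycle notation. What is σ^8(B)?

B lies in the 10-cycle (A, C, B, H, I, E, K, D, G, F).
Stepping 8 places around the cycle: B → H → I → E → K → D → G → F → A.

A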